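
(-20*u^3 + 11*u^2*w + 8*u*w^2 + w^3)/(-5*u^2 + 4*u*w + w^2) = 4*u + w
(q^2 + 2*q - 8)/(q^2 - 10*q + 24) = (q^2 + 2*q - 8)/(q^2 - 10*q + 24)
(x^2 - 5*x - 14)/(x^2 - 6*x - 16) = (x - 7)/(x - 8)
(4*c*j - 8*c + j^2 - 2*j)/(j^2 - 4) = (4*c + j)/(j + 2)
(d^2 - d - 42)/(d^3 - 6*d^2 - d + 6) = (d^2 - d - 42)/(d^3 - 6*d^2 - d + 6)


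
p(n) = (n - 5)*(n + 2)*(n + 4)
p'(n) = (n - 5)*(n + 2) + (n - 5)*(n + 4) + (n + 2)*(n + 4)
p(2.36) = -73.21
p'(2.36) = -0.57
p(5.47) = 33.25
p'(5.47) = 78.70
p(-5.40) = -49.50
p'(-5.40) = 54.68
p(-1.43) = -9.42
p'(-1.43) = -18.73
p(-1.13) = -15.31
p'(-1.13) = -20.43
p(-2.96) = 7.95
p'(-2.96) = -1.64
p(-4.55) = -13.39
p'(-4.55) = 31.01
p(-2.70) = 7.01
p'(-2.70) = -5.53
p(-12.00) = -1360.00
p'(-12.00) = 386.00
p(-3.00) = 8.00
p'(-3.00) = -1.00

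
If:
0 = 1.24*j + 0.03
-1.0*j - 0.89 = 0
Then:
No Solution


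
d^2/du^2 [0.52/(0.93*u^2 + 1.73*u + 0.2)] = (-0.899496*u^2 - 1.673256*u + 0.52*(1.86*u + 1.73)*(3.72*u + 3.46) - 0.19344)/(0.93*u^2 + 1.73*u + 0.2)^3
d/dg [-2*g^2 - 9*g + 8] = -4*g - 9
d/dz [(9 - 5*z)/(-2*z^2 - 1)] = (-10*z^2 + 36*z + 5)/(4*z^4 + 4*z^2 + 1)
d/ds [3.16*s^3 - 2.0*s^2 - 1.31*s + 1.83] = 9.48*s^2 - 4.0*s - 1.31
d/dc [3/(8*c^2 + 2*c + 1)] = 6*(-8*c - 1)/(8*c^2 + 2*c + 1)^2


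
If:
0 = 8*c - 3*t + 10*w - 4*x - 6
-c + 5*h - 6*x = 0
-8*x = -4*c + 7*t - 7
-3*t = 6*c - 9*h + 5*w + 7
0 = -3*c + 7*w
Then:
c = 16387/17862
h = 29477/17862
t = 379/2977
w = 2341/5954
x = 21833/17862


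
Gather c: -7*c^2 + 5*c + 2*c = -7*c^2 + 7*c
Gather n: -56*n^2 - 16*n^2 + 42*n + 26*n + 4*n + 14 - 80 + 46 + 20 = -72*n^2 + 72*n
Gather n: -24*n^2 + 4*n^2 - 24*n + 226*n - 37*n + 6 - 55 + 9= -20*n^2 + 165*n - 40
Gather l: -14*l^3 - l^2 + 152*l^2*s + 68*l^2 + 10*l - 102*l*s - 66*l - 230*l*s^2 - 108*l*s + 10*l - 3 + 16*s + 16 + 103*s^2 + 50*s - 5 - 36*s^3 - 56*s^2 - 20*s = -14*l^3 + l^2*(152*s + 67) + l*(-230*s^2 - 210*s - 46) - 36*s^3 + 47*s^2 + 46*s + 8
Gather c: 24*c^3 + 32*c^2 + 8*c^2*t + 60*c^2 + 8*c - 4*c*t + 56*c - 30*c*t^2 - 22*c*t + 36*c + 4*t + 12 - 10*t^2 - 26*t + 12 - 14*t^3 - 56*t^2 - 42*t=24*c^3 + c^2*(8*t + 92) + c*(-30*t^2 - 26*t + 100) - 14*t^3 - 66*t^2 - 64*t + 24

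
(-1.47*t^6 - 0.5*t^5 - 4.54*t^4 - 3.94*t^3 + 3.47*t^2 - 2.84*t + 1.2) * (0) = 0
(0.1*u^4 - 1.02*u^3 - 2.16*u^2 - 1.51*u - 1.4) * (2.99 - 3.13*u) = -0.313*u^5 + 3.4916*u^4 + 3.711*u^3 - 1.7321*u^2 - 0.1329*u - 4.186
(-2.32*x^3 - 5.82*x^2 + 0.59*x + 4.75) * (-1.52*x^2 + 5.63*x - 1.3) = 3.5264*x^5 - 4.2152*x^4 - 30.6474*x^3 + 3.6677*x^2 + 25.9755*x - 6.175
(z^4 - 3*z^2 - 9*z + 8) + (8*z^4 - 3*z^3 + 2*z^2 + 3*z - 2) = 9*z^4 - 3*z^3 - z^2 - 6*z + 6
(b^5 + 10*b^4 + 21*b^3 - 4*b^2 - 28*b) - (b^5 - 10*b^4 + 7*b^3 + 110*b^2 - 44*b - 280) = 20*b^4 + 14*b^3 - 114*b^2 + 16*b + 280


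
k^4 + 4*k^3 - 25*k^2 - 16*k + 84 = (k - 3)*(k - 2)*(k + 2)*(k + 7)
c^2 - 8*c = c*(c - 8)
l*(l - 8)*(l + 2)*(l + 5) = l^4 - l^3 - 46*l^2 - 80*l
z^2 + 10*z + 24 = (z + 4)*(z + 6)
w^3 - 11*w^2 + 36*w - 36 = (w - 6)*(w - 3)*(w - 2)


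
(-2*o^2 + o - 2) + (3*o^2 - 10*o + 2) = o^2 - 9*o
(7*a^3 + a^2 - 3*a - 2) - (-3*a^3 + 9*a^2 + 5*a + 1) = 10*a^3 - 8*a^2 - 8*a - 3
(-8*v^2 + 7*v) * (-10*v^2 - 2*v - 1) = 80*v^4 - 54*v^3 - 6*v^2 - 7*v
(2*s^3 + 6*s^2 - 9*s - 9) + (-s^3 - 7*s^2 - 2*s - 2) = s^3 - s^2 - 11*s - 11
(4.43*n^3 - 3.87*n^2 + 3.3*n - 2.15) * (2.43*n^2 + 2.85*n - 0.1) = 10.7649*n^5 + 3.2214*n^4 - 3.4535*n^3 + 4.5675*n^2 - 6.4575*n + 0.215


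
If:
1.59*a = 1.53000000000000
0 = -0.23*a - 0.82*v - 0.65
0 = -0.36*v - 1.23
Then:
No Solution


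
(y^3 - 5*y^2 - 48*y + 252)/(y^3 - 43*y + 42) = (y - 6)/(y - 1)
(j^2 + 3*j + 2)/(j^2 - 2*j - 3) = (j + 2)/(j - 3)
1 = 1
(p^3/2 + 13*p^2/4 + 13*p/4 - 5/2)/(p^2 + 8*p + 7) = (2*p^3 + 13*p^2 + 13*p - 10)/(4*(p^2 + 8*p + 7))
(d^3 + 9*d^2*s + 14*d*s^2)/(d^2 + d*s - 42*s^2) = d*(-d - 2*s)/(-d + 6*s)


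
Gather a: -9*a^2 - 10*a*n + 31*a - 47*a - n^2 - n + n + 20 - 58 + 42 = -9*a^2 + a*(-10*n - 16) - n^2 + 4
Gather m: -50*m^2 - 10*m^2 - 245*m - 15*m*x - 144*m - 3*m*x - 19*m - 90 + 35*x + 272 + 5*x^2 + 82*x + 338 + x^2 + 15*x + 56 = -60*m^2 + m*(-18*x - 408) + 6*x^2 + 132*x + 576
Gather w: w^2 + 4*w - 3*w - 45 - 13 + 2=w^2 + w - 56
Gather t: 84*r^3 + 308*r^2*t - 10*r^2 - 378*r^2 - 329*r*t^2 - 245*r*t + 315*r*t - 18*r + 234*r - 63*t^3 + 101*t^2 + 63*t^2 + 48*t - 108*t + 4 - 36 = 84*r^3 - 388*r^2 + 216*r - 63*t^3 + t^2*(164 - 329*r) + t*(308*r^2 + 70*r - 60) - 32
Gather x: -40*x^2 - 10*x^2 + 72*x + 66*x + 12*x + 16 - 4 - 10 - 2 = -50*x^2 + 150*x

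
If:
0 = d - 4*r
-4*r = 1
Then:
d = -1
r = -1/4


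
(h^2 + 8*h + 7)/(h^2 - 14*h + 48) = (h^2 + 8*h + 7)/(h^2 - 14*h + 48)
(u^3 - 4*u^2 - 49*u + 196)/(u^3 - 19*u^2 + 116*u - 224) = (u + 7)/(u - 8)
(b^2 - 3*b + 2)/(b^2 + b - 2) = (b - 2)/(b + 2)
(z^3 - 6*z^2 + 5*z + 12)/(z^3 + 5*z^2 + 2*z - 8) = (z^3 - 6*z^2 + 5*z + 12)/(z^3 + 5*z^2 + 2*z - 8)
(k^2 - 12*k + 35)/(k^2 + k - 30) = (k - 7)/(k + 6)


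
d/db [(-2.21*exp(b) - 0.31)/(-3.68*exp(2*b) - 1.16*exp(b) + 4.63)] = (-(2.21*exp(b) + 0.31)*(7.36*exp(b) + 1.16) + 8.1328*exp(2*b) + 2.5636*exp(b) - 10.2323)*exp(b)/(3.68*exp(2*b) + 1.16*exp(b) - 4.63)^2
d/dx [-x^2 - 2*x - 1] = -2*x - 2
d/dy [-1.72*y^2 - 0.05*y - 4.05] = -3.44*y - 0.05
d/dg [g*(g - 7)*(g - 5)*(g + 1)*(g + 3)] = 5*g^4 - 32*g^3 - 30*g^2 + 208*g + 105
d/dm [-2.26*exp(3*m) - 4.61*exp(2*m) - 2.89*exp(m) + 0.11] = (-6.78*exp(2*m) - 9.22*exp(m) - 2.89)*exp(m)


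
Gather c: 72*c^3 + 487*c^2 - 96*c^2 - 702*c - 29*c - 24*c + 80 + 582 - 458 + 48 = 72*c^3 + 391*c^2 - 755*c + 252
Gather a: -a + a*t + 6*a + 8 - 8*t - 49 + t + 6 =a*(t + 5) - 7*t - 35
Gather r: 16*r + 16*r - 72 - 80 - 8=32*r - 160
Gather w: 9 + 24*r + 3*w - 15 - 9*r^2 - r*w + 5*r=-9*r^2 + 29*r + w*(3 - r) - 6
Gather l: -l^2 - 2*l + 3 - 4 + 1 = -l^2 - 2*l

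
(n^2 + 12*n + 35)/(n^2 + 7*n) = (n + 5)/n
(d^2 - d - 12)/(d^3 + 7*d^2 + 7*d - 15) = (d - 4)/(d^2 + 4*d - 5)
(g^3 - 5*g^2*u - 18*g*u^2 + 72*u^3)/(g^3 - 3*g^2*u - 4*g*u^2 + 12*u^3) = (-g^2 + 2*g*u + 24*u^2)/(-g^2 + 4*u^2)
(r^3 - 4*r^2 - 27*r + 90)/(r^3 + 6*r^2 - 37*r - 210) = (r - 3)/(r + 7)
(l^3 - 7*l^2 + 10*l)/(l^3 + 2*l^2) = (l^2 - 7*l + 10)/(l*(l + 2))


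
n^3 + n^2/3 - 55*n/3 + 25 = (n - 3)*(n - 5/3)*(n + 5)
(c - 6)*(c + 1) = c^2 - 5*c - 6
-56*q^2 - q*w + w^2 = (-8*q + w)*(7*q + w)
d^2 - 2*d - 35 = (d - 7)*(d + 5)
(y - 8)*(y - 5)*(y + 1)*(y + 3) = y^4 - 9*y^3 - 9*y^2 + 121*y + 120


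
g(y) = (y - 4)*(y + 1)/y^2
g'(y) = (y - 4)/y^2 + (y + 1)/y^2 - 2*(y - 4)*(y + 1)/y^3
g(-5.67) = 1.40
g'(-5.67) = 0.05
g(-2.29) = 1.55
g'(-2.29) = -0.09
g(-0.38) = -18.81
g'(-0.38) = -125.02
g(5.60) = 0.34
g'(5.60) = 0.14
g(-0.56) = -6.40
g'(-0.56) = -35.99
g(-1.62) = 1.33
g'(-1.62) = -0.74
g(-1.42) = 1.13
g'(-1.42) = -1.31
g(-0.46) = -11.38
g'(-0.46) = -68.01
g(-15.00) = 1.18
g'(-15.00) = 0.01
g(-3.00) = 1.56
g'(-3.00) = 0.04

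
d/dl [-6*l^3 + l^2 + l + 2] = -18*l^2 + 2*l + 1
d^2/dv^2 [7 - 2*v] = 0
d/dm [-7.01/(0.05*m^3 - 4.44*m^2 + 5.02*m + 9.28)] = (1.0515*m^2 - 62.2488*m + 35.1902)/(0.05*m^3 - 4.44*m^2 + 5.02*m + 9.28)^2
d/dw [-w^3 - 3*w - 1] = -3*w^2 - 3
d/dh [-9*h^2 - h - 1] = -18*h - 1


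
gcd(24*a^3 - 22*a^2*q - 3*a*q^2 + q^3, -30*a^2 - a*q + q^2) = -6*a + q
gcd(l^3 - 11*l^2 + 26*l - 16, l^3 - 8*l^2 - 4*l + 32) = l^2 - 10*l + 16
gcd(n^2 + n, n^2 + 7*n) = n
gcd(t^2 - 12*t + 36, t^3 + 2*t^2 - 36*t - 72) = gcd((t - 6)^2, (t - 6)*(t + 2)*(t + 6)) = t - 6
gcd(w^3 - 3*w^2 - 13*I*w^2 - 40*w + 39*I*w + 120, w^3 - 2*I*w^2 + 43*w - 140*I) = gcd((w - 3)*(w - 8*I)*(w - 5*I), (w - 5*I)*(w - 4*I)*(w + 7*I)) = w - 5*I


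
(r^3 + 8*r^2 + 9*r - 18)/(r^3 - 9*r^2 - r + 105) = (r^2 + 5*r - 6)/(r^2 - 12*r + 35)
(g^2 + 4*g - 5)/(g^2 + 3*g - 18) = (g^2 + 4*g - 5)/(g^2 + 3*g - 18)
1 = 1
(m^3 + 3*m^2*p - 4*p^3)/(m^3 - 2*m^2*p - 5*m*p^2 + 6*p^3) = (-m - 2*p)/(-m + 3*p)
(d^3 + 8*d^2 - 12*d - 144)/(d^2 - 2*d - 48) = (d^2 + 2*d - 24)/(d - 8)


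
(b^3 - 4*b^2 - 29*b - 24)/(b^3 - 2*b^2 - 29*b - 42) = (b^2 - 7*b - 8)/(b^2 - 5*b - 14)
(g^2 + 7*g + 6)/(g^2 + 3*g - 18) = (g + 1)/(g - 3)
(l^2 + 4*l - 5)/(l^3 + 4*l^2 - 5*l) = 1/l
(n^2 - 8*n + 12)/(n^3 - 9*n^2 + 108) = (n - 2)/(n^2 - 3*n - 18)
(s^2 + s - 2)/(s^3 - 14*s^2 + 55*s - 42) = (s + 2)/(s^2 - 13*s + 42)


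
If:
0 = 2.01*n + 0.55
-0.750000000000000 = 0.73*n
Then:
No Solution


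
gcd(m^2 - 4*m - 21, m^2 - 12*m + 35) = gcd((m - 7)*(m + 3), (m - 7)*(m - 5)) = m - 7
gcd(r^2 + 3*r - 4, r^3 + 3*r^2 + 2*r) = 1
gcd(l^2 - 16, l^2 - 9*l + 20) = l - 4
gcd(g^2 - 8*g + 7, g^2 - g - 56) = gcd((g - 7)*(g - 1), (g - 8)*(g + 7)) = 1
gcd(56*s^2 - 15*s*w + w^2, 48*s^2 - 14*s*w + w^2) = 8*s - w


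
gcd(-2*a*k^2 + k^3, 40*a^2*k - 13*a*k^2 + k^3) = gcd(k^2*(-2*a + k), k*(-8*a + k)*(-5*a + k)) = k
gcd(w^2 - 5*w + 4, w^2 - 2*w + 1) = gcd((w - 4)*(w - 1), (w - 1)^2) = w - 1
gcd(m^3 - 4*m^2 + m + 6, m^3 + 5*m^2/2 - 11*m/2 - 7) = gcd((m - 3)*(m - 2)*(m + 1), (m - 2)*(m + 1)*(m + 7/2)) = m^2 - m - 2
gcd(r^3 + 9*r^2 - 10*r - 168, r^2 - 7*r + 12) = r - 4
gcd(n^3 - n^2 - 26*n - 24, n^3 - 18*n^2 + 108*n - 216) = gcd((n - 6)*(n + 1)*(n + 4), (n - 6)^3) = n - 6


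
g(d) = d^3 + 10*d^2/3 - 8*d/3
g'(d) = 3*d^2 + 20*d/3 - 8/3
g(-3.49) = 7.40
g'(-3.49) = 10.61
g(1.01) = 1.74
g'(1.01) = 7.13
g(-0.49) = 1.99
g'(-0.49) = -5.21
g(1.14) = 2.77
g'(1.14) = 8.83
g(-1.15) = 5.95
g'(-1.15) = -6.37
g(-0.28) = 0.99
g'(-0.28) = -4.30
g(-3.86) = 2.45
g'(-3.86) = 16.30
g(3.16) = 56.41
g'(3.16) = 48.36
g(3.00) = 49.00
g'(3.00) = 44.33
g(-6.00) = -80.00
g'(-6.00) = 65.33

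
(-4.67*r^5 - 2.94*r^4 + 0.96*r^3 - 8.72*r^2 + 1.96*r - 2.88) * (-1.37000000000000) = 6.3979*r^5 + 4.0278*r^4 - 1.3152*r^3 + 11.9464*r^2 - 2.6852*r + 3.9456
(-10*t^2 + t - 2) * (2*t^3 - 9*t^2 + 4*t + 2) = -20*t^5 + 92*t^4 - 53*t^3 + 2*t^2 - 6*t - 4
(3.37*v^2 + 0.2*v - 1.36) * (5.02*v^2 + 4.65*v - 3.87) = 16.9174*v^4 + 16.6745*v^3 - 18.9391*v^2 - 7.098*v + 5.2632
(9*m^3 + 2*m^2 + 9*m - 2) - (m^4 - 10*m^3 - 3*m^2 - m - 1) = -m^4 + 19*m^3 + 5*m^2 + 10*m - 1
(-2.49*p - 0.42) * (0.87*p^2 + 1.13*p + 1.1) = -2.1663*p^3 - 3.1791*p^2 - 3.2136*p - 0.462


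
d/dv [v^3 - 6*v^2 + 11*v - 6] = 3*v^2 - 12*v + 11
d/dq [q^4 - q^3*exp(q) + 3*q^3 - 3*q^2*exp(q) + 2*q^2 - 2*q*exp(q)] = -q^3*exp(q) + 4*q^3 - 6*q^2*exp(q) + 9*q^2 - 8*q*exp(q) + 4*q - 2*exp(q)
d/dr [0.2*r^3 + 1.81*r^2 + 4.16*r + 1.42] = 0.6*r^2 + 3.62*r + 4.16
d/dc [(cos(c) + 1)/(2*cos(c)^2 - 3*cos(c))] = (4*cos(c) + cos(2*c) - 2)*sin(c)/((2*cos(c) - 3)^2*cos(c)^2)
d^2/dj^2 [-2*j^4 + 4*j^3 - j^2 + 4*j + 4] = -24*j^2 + 24*j - 2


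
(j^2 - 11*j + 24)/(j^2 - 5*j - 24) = (j - 3)/(j + 3)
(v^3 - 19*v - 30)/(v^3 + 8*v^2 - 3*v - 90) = (v^3 - 19*v - 30)/(v^3 + 8*v^2 - 3*v - 90)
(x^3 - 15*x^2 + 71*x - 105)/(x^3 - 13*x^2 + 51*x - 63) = (x - 5)/(x - 3)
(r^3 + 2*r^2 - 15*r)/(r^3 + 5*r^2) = (r - 3)/r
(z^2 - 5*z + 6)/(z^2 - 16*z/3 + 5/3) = 3*(z^2 - 5*z + 6)/(3*z^2 - 16*z + 5)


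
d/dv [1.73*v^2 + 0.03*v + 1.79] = 3.46*v + 0.03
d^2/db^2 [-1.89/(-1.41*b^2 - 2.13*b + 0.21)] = (-7.515018*b^2 - 11.352474*b + 1.89*(2.82*b + 2.13)*(5.64*b + 4.26) + 1.119258)/(1.41*b^2 + 2.13*b - 0.21)^3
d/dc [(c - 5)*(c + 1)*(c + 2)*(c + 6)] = 4*c^3 + 12*c^2 - 50*c - 88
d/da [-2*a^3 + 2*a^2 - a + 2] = -6*a^2 + 4*a - 1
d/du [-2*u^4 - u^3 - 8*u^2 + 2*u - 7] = -8*u^3 - 3*u^2 - 16*u + 2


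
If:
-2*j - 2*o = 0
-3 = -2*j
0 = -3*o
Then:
No Solution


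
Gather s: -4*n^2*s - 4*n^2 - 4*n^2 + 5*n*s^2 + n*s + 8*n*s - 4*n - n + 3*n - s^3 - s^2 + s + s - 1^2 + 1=-8*n^2 - 2*n - s^3 + s^2*(5*n - 1) + s*(-4*n^2 + 9*n + 2)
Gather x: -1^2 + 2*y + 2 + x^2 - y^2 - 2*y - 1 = x^2 - y^2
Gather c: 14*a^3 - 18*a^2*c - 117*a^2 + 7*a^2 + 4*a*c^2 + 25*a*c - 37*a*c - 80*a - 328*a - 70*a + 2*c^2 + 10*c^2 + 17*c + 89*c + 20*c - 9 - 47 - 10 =14*a^3 - 110*a^2 - 478*a + c^2*(4*a + 12) + c*(-18*a^2 - 12*a + 126) - 66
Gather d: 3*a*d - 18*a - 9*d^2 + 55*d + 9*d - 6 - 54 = -18*a - 9*d^2 + d*(3*a + 64) - 60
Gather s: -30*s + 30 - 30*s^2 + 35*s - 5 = -30*s^2 + 5*s + 25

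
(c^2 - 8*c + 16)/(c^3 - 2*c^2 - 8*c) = (c - 4)/(c*(c + 2))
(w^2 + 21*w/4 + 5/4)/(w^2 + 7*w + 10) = (w + 1/4)/(w + 2)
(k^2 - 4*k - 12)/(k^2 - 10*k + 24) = (k + 2)/(k - 4)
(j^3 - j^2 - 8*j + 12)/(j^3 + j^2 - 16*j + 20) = (j + 3)/(j + 5)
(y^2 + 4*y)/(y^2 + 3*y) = (y + 4)/(y + 3)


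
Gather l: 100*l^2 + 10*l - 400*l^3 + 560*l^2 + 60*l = -400*l^3 + 660*l^2 + 70*l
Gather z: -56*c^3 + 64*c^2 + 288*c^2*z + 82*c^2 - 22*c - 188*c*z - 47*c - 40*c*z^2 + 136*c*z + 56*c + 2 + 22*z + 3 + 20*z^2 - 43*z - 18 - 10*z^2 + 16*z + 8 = -56*c^3 + 146*c^2 - 13*c + z^2*(10 - 40*c) + z*(288*c^2 - 52*c - 5) - 5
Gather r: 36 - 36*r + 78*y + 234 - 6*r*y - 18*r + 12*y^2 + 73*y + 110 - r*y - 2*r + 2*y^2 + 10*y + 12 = r*(-7*y - 56) + 14*y^2 + 161*y + 392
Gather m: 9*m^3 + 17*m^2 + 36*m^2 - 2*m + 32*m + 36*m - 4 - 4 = 9*m^3 + 53*m^2 + 66*m - 8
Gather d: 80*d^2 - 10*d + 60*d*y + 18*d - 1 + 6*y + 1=80*d^2 + d*(60*y + 8) + 6*y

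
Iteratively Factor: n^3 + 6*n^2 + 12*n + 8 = (n + 2)*(n^2 + 4*n + 4) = (n + 2)^2*(n + 2)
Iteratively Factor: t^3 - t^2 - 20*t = (t + 4)*(t^2 - 5*t) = t*(t + 4)*(t - 5)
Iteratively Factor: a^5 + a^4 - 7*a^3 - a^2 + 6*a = (a - 1)*(a^4 + 2*a^3 - 5*a^2 - 6*a) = (a - 1)*(a + 3)*(a^3 - a^2 - 2*a) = a*(a - 1)*(a + 3)*(a^2 - a - 2) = a*(a - 1)*(a + 1)*(a + 3)*(a - 2)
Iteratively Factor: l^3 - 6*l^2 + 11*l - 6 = (l - 1)*(l^2 - 5*l + 6) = (l - 3)*(l - 1)*(l - 2)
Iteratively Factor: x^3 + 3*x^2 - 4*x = (x - 1)*(x^2 + 4*x) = (x - 1)*(x + 4)*(x)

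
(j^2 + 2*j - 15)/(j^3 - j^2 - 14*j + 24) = (j + 5)/(j^2 + 2*j - 8)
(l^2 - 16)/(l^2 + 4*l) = (l - 4)/l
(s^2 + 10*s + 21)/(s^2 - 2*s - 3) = (s^2 + 10*s + 21)/(s^2 - 2*s - 3)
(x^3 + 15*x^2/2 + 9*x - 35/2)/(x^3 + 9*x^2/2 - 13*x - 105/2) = (2*x^2 + 5*x - 7)/(2*x^2 - x - 21)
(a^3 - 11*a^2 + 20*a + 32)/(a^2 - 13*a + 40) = (a^2 - 3*a - 4)/(a - 5)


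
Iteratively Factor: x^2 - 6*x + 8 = (x - 2)*(x - 4)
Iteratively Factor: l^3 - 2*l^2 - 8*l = (l)*(l^2 - 2*l - 8) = l*(l + 2)*(l - 4)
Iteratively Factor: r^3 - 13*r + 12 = (r - 1)*(r^2 + r - 12) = (r - 3)*(r - 1)*(r + 4)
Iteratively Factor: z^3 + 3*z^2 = (z + 3)*(z^2) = z*(z + 3)*(z)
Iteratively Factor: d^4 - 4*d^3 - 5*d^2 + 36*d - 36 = (d + 3)*(d^3 - 7*d^2 + 16*d - 12) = (d - 2)*(d + 3)*(d^2 - 5*d + 6) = (d - 3)*(d - 2)*(d + 3)*(d - 2)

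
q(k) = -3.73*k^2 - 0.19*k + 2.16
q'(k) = -7.46*k - 0.19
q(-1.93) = -11.37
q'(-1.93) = 14.21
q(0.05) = 2.14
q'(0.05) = -0.56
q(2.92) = -30.20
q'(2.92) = -21.97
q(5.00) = -92.04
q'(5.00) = -37.49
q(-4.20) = -62.84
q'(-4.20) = 31.14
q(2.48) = -21.25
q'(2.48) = -18.69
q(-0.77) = 0.09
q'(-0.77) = 5.55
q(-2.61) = -22.75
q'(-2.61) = 19.28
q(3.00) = -31.98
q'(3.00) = -22.57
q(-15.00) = -834.24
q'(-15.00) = 111.71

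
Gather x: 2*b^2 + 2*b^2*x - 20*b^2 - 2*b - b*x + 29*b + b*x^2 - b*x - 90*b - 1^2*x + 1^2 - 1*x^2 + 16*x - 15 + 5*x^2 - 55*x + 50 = -18*b^2 - 63*b + x^2*(b + 4) + x*(2*b^2 - 2*b - 40) + 36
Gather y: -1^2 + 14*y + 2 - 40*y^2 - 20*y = -40*y^2 - 6*y + 1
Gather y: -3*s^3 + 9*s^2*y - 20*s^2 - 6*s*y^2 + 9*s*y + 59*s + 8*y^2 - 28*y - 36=-3*s^3 - 20*s^2 + 59*s + y^2*(8 - 6*s) + y*(9*s^2 + 9*s - 28) - 36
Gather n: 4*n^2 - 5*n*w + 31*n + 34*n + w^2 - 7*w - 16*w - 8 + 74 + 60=4*n^2 + n*(65 - 5*w) + w^2 - 23*w + 126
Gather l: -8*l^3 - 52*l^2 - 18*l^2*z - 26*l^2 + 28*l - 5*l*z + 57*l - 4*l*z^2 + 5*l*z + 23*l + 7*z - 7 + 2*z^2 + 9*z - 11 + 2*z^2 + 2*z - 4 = -8*l^3 + l^2*(-18*z - 78) + l*(108 - 4*z^2) + 4*z^2 + 18*z - 22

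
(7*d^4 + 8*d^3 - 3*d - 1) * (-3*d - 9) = -21*d^5 - 87*d^4 - 72*d^3 + 9*d^2 + 30*d + 9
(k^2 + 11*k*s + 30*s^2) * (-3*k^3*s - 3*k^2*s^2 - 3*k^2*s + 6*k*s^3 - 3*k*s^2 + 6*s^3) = -3*k^5*s - 36*k^4*s^2 - 3*k^4*s - 117*k^3*s^3 - 36*k^3*s^2 - 24*k^2*s^4 - 117*k^2*s^3 + 180*k*s^5 - 24*k*s^4 + 180*s^5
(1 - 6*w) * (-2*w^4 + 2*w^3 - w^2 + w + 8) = 12*w^5 - 14*w^4 + 8*w^3 - 7*w^2 - 47*w + 8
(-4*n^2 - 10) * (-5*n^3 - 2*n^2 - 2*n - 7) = 20*n^5 + 8*n^4 + 58*n^3 + 48*n^2 + 20*n + 70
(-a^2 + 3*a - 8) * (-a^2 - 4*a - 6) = a^4 + a^3 + 2*a^2 + 14*a + 48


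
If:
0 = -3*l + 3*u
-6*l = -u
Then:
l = 0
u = 0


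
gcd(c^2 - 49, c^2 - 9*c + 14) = c - 7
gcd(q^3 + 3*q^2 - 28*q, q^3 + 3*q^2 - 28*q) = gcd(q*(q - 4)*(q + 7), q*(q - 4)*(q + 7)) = q^3 + 3*q^2 - 28*q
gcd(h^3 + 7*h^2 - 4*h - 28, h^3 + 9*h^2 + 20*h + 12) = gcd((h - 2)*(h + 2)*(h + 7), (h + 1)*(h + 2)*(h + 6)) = h + 2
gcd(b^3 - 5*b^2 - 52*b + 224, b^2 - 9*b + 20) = b - 4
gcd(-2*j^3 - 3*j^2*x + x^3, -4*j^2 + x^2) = -2*j + x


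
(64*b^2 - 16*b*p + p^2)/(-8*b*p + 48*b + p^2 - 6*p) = (-8*b + p)/(p - 6)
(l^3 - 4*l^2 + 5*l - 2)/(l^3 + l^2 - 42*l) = (l^3 - 4*l^2 + 5*l - 2)/(l*(l^2 + l - 42))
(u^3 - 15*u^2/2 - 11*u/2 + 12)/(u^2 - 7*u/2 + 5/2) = (2*u^2 - 13*u - 24)/(2*u - 5)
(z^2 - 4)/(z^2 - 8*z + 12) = (z + 2)/(z - 6)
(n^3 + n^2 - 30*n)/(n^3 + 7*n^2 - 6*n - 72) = n*(n - 5)/(n^2 + n - 12)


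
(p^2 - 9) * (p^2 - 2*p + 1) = p^4 - 2*p^3 - 8*p^2 + 18*p - 9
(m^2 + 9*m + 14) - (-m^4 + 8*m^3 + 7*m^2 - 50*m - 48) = m^4 - 8*m^3 - 6*m^2 + 59*m + 62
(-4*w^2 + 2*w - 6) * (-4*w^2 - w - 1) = 16*w^4 - 4*w^3 + 26*w^2 + 4*w + 6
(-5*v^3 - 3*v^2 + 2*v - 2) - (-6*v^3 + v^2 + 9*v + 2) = v^3 - 4*v^2 - 7*v - 4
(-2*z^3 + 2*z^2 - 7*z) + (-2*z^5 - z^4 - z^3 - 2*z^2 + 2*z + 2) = -2*z^5 - z^4 - 3*z^3 - 5*z + 2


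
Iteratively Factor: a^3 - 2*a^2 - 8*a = (a + 2)*(a^2 - 4*a) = (a - 4)*(a + 2)*(a)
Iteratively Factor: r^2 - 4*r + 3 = (r - 3)*(r - 1)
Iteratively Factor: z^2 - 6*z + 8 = (z - 4)*(z - 2)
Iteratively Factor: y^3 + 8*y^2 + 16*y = (y)*(y^2 + 8*y + 16) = y*(y + 4)*(y + 4)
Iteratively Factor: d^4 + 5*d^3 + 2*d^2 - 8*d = (d + 4)*(d^3 + d^2 - 2*d) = (d + 2)*(d + 4)*(d^2 - d) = (d - 1)*(d + 2)*(d + 4)*(d)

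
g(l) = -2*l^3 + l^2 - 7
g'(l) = -6*l^2 + 2*l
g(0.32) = -6.96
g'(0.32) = 0.03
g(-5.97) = 454.19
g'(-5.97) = -225.79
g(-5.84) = 425.46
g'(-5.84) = -216.31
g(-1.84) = 8.84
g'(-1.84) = -23.99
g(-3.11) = 62.83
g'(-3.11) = -64.25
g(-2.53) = 31.79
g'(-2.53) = -43.47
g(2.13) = -21.79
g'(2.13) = -22.96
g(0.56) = -7.04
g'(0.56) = -0.76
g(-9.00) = 1532.00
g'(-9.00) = -504.00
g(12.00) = -3319.00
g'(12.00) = -840.00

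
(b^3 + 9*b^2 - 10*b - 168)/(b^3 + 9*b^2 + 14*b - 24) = (b^2 + 3*b - 28)/(b^2 + 3*b - 4)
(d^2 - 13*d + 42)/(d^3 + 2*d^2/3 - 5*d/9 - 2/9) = 9*(d^2 - 13*d + 42)/(9*d^3 + 6*d^2 - 5*d - 2)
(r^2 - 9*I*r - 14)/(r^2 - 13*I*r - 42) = (r - 2*I)/(r - 6*I)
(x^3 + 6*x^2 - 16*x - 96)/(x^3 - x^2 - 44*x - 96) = (x^2 + 2*x - 24)/(x^2 - 5*x - 24)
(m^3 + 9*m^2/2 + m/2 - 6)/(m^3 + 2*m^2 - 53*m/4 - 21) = 2*(m - 1)/(2*m - 7)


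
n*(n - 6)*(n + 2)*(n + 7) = n^4 + 3*n^3 - 40*n^2 - 84*n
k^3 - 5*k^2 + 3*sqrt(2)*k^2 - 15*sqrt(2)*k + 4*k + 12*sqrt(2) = (k - 4)*(k - 1)*(k + 3*sqrt(2))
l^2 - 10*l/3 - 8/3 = (l - 4)*(l + 2/3)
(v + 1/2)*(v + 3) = v^2 + 7*v/2 + 3/2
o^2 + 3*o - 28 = (o - 4)*(o + 7)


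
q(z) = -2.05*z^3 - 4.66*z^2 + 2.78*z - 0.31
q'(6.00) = -274.54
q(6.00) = -594.19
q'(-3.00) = -24.61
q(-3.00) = 4.76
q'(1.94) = -38.45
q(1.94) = -27.42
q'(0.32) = -0.83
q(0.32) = 0.04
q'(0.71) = -6.94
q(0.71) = -1.42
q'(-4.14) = -64.04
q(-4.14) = 53.77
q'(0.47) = -2.96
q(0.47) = -0.25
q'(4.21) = -145.46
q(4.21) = -224.17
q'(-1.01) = 5.92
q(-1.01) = -5.76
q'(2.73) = -68.50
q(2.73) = -69.16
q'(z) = -6.15*z^2 - 9.32*z + 2.78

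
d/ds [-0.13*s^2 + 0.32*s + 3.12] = 0.32 - 0.26*s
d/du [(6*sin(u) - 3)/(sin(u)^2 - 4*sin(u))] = 6*(sin(u) + cos(u)^2 - 3)*cos(u)/((sin(u) - 4)^2*sin(u)^2)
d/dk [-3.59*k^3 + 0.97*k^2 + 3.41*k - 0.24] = -10.77*k^2 + 1.94*k + 3.41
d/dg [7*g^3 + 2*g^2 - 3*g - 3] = 21*g^2 + 4*g - 3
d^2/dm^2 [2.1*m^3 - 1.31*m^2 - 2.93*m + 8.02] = 12.6*m - 2.62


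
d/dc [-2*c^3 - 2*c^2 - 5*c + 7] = -6*c^2 - 4*c - 5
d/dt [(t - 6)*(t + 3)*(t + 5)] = 3*t^2 + 4*t - 33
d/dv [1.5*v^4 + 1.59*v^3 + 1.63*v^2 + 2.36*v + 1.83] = 6.0*v^3 + 4.77*v^2 + 3.26*v + 2.36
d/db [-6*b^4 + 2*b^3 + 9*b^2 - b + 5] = -24*b^3 + 6*b^2 + 18*b - 1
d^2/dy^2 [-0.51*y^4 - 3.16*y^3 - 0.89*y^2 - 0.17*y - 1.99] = -6.12*y^2 - 18.96*y - 1.78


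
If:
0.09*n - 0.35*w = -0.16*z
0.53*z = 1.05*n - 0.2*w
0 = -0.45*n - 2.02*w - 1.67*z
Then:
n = 0.00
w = 0.00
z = 0.00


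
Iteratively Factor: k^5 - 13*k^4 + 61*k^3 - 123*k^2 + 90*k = (k - 5)*(k^4 - 8*k^3 + 21*k^2 - 18*k) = k*(k - 5)*(k^3 - 8*k^2 + 21*k - 18) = k*(k - 5)*(k - 3)*(k^2 - 5*k + 6) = k*(k - 5)*(k - 3)*(k - 2)*(k - 3)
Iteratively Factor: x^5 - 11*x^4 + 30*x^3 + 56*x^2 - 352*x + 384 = (x + 3)*(x^4 - 14*x^3 + 72*x^2 - 160*x + 128) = (x - 4)*(x + 3)*(x^3 - 10*x^2 + 32*x - 32) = (x - 4)^2*(x + 3)*(x^2 - 6*x + 8) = (x - 4)^2*(x - 2)*(x + 3)*(x - 4)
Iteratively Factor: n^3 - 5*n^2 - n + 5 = (n - 5)*(n^2 - 1) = (n - 5)*(n - 1)*(n + 1)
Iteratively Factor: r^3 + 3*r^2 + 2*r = (r + 2)*(r^2 + r) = r*(r + 2)*(r + 1)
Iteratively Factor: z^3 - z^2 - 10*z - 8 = (z + 1)*(z^2 - 2*z - 8) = (z - 4)*(z + 1)*(z + 2)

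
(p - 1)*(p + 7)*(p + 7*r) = p^3 + 7*p^2*r + 6*p^2 + 42*p*r - 7*p - 49*r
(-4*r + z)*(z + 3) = -4*r*z - 12*r + z^2 + 3*z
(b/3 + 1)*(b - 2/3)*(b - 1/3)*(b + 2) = b^4/3 + 4*b^3/3 + 11*b^2/27 - 44*b/27 + 4/9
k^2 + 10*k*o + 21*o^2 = (k + 3*o)*(k + 7*o)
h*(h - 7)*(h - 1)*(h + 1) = h^4 - 7*h^3 - h^2 + 7*h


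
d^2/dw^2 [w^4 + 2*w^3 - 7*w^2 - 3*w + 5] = 12*w^2 + 12*w - 14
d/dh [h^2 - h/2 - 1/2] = 2*h - 1/2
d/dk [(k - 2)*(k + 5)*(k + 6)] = 3*k^2 + 18*k + 8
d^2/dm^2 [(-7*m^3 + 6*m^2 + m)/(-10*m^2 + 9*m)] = -146/(1000*m^3 - 2700*m^2 + 2430*m - 729)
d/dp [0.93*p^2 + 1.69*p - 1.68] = 1.86*p + 1.69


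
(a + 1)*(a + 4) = a^2 + 5*a + 4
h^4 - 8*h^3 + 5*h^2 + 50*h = h*(h - 5)^2*(h + 2)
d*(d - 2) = d^2 - 2*d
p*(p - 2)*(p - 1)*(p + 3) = p^4 - 7*p^2 + 6*p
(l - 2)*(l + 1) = l^2 - l - 2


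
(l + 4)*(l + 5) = l^2 + 9*l + 20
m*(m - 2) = m^2 - 2*m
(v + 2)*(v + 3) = v^2 + 5*v + 6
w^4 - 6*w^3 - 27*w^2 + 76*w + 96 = (w - 8)*(w - 3)*(w + 1)*(w + 4)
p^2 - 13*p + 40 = (p - 8)*(p - 5)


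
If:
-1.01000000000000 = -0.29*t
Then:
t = 3.48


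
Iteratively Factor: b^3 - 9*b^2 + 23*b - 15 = (b - 1)*(b^2 - 8*b + 15) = (b - 3)*(b - 1)*(b - 5)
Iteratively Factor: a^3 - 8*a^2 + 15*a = (a - 5)*(a^2 - 3*a) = (a - 5)*(a - 3)*(a)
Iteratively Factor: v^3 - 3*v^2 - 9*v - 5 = (v + 1)*(v^2 - 4*v - 5) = (v + 1)^2*(v - 5)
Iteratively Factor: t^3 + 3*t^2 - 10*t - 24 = (t - 3)*(t^2 + 6*t + 8) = (t - 3)*(t + 2)*(t + 4)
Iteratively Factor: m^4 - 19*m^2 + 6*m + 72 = (m - 3)*(m^3 + 3*m^2 - 10*m - 24) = (m - 3)*(m + 4)*(m^2 - m - 6) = (m - 3)*(m + 2)*(m + 4)*(m - 3)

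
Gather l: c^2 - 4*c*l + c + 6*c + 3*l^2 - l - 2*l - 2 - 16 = c^2 + 7*c + 3*l^2 + l*(-4*c - 3) - 18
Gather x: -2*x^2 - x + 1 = -2*x^2 - x + 1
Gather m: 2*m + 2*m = 4*m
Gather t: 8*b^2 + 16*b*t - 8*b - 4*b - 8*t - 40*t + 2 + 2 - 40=8*b^2 - 12*b + t*(16*b - 48) - 36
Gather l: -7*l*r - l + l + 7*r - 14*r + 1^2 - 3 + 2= -7*l*r - 7*r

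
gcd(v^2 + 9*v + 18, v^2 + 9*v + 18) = v^2 + 9*v + 18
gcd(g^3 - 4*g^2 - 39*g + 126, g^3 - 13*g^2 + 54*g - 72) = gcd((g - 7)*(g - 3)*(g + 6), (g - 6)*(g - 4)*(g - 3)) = g - 3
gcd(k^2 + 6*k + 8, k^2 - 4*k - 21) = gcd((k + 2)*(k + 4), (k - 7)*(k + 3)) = 1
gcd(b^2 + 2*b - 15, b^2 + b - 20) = b + 5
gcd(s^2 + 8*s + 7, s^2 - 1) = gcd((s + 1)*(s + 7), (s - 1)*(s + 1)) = s + 1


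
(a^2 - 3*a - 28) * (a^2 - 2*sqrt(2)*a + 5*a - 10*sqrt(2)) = a^4 - 2*sqrt(2)*a^3 + 2*a^3 - 43*a^2 - 4*sqrt(2)*a^2 - 140*a + 86*sqrt(2)*a + 280*sqrt(2)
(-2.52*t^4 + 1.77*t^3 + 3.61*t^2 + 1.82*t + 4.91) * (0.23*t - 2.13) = -0.5796*t^5 + 5.7747*t^4 - 2.9398*t^3 - 7.2707*t^2 - 2.7473*t - 10.4583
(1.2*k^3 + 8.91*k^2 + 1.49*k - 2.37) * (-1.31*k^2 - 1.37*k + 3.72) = -1.572*k^5 - 13.3161*k^4 - 9.6946*k^3 + 34.2086*k^2 + 8.7897*k - 8.8164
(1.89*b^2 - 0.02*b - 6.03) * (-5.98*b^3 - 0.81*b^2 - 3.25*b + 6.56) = -11.3022*b^5 - 1.4113*b^4 + 29.9331*b^3 + 17.3477*b^2 + 19.4663*b - 39.5568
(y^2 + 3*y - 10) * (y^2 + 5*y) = y^4 + 8*y^3 + 5*y^2 - 50*y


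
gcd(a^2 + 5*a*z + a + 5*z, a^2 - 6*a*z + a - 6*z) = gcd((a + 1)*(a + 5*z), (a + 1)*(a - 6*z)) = a + 1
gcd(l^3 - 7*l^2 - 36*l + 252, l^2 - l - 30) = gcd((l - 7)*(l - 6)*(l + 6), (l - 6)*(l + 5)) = l - 6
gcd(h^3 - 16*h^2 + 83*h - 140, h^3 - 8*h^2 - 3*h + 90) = h - 5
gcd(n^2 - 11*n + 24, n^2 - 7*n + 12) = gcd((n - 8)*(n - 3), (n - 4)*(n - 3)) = n - 3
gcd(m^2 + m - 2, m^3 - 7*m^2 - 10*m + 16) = m^2 + m - 2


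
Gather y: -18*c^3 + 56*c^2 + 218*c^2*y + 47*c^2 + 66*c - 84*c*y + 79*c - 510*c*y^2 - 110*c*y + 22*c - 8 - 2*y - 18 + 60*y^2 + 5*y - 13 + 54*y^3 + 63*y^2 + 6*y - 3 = -18*c^3 + 103*c^2 + 167*c + 54*y^3 + y^2*(123 - 510*c) + y*(218*c^2 - 194*c + 9) - 42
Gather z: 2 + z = z + 2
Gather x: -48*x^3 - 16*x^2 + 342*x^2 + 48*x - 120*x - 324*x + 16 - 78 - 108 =-48*x^3 + 326*x^2 - 396*x - 170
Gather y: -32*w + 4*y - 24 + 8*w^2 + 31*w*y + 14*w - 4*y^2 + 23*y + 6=8*w^2 - 18*w - 4*y^2 + y*(31*w + 27) - 18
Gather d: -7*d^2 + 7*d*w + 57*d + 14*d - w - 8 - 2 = -7*d^2 + d*(7*w + 71) - w - 10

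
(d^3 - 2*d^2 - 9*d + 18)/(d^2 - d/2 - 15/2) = 2*(d^2 + d - 6)/(2*d + 5)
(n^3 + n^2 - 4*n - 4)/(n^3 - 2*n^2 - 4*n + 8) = (n + 1)/(n - 2)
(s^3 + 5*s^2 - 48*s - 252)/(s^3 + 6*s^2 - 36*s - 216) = (s - 7)/(s - 6)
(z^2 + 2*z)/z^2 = (z + 2)/z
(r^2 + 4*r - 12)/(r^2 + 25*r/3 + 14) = 3*(r - 2)/(3*r + 7)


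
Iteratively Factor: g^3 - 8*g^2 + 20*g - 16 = (g - 4)*(g^2 - 4*g + 4) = (g - 4)*(g - 2)*(g - 2)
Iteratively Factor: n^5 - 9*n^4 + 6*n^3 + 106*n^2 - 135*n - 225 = (n + 1)*(n^4 - 10*n^3 + 16*n^2 + 90*n - 225) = (n + 1)*(n + 3)*(n^3 - 13*n^2 + 55*n - 75) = (n - 3)*(n + 1)*(n + 3)*(n^2 - 10*n + 25) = (n - 5)*(n - 3)*(n + 1)*(n + 3)*(n - 5)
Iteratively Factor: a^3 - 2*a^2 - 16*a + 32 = (a - 4)*(a^2 + 2*a - 8) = (a - 4)*(a - 2)*(a + 4)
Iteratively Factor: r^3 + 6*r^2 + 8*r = (r)*(r^2 + 6*r + 8) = r*(r + 2)*(r + 4)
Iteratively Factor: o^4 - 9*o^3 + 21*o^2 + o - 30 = (o - 3)*(o^3 - 6*o^2 + 3*o + 10) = (o - 5)*(o - 3)*(o^2 - o - 2) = (o - 5)*(o - 3)*(o - 2)*(o + 1)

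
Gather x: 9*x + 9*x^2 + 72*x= 9*x^2 + 81*x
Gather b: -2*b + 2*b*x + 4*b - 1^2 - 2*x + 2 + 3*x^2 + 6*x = b*(2*x + 2) + 3*x^2 + 4*x + 1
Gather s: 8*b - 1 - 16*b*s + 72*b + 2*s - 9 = 80*b + s*(2 - 16*b) - 10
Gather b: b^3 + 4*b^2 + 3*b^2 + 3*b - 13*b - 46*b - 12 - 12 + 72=b^3 + 7*b^2 - 56*b + 48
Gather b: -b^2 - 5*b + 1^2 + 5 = -b^2 - 5*b + 6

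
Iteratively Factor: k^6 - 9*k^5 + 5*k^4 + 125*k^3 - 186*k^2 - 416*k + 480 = (k - 4)*(k^5 - 5*k^4 - 15*k^3 + 65*k^2 + 74*k - 120) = (k - 4)^2*(k^4 - k^3 - 19*k^2 - 11*k + 30) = (k - 5)*(k - 4)^2*(k^3 + 4*k^2 + k - 6) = (k - 5)*(k - 4)^2*(k - 1)*(k^2 + 5*k + 6) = (k - 5)*(k - 4)^2*(k - 1)*(k + 2)*(k + 3)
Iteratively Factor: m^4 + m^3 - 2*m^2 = (m)*(m^3 + m^2 - 2*m) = m^2*(m^2 + m - 2) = m^2*(m - 1)*(m + 2)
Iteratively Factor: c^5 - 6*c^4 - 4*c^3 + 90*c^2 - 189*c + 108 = (c - 3)*(c^4 - 3*c^3 - 13*c^2 + 51*c - 36) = (c - 3)*(c + 4)*(c^3 - 7*c^2 + 15*c - 9) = (c - 3)^2*(c + 4)*(c^2 - 4*c + 3) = (c - 3)^3*(c + 4)*(c - 1)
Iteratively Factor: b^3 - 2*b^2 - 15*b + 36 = (b - 3)*(b^2 + b - 12) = (b - 3)*(b + 4)*(b - 3)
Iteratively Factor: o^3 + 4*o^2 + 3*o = (o + 1)*(o^2 + 3*o) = (o + 1)*(o + 3)*(o)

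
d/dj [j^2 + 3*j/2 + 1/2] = 2*j + 3/2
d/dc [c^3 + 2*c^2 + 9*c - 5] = 3*c^2 + 4*c + 9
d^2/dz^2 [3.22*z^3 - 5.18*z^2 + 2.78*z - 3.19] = 19.32*z - 10.36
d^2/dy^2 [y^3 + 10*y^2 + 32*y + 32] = 6*y + 20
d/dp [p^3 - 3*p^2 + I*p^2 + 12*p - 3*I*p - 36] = 3*p^2 + 2*p*(-3 + I) + 12 - 3*I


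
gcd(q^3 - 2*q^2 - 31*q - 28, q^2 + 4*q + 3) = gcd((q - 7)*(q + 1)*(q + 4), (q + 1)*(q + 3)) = q + 1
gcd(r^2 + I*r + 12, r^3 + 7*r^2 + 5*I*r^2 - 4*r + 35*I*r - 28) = r + 4*I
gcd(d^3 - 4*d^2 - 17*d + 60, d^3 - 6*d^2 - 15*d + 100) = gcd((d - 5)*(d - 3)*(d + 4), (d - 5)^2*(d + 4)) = d^2 - d - 20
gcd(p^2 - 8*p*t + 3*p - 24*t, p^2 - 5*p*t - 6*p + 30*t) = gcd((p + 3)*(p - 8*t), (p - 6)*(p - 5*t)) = 1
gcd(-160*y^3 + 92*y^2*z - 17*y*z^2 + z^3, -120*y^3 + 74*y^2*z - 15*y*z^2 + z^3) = 20*y^2 - 9*y*z + z^2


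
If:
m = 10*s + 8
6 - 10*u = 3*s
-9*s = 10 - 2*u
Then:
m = -7/6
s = -11/12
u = 7/8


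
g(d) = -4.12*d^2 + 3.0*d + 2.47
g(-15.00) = -969.53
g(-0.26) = 1.41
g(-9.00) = -358.25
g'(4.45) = -33.67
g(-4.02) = -76.17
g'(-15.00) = 126.60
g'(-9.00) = 77.16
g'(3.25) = -23.78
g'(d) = 3.0 - 8.24*d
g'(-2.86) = 26.57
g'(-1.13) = 12.31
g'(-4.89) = 43.29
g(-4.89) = -110.72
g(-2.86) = -39.81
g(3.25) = -31.30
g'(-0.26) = 5.14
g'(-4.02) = 36.12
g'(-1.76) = 17.50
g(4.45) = -65.77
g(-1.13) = -6.18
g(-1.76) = -15.57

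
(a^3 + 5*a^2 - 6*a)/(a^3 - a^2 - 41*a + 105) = a*(a^2 + 5*a - 6)/(a^3 - a^2 - 41*a + 105)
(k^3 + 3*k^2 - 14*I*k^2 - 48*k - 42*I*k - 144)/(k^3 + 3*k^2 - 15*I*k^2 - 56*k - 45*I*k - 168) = (k - 6*I)/(k - 7*I)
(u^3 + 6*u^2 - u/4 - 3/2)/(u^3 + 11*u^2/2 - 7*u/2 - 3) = (u - 1/2)/(u - 1)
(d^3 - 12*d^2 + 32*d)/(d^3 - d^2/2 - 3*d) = 2*(-d^2 + 12*d - 32)/(-2*d^2 + d + 6)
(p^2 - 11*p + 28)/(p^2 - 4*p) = (p - 7)/p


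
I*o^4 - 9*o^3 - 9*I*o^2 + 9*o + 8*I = (o - 1)*(o + I)*(o + 8*I)*(I*o + I)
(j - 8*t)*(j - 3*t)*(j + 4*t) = j^3 - 7*j^2*t - 20*j*t^2 + 96*t^3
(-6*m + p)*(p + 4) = -6*m*p - 24*m + p^2 + 4*p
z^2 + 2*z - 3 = (z - 1)*(z + 3)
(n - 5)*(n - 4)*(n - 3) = n^3 - 12*n^2 + 47*n - 60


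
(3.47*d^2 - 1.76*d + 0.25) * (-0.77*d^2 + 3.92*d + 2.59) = -2.6719*d^4 + 14.9576*d^3 + 1.8956*d^2 - 3.5784*d + 0.6475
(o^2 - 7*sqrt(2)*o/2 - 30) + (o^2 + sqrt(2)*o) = 2*o^2 - 5*sqrt(2)*o/2 - 30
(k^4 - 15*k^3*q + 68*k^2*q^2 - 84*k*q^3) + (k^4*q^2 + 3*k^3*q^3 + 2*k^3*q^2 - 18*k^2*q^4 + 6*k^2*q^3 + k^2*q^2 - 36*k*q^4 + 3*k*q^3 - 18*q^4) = k^4*q^2 + k^4 + 3*k^3*q^3 + 2*k^3*q^2 - 15*k^3*q - 18*k^2*q^4 + 6*k^2*q^3 + 69*k^2*q^2 - 36*k*q^4 - 81*k*q^3 - 18*q^4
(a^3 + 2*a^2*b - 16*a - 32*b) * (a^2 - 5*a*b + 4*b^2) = a^5 - 3*a^4*b - 6*a^3*b^2 - 16*a^3 + 8*a^2*b^3 + 48*a^2*b + 96*a*b^2 - 128*b^3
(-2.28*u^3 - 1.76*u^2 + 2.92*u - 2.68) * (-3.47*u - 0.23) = 7.9116*u^4 + 6.6316*u^3 - 9.7276*u^2 + 8.628*u + 0.6164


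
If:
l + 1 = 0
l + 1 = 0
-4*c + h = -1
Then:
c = h/4 + 1/4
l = -1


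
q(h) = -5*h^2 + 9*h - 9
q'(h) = 9 - 10*h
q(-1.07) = -24.35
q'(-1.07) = 19.70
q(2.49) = -17.59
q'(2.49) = -15.90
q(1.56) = -7.13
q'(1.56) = -6.60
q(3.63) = -42.21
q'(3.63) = -27.30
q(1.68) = -7.99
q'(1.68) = -7.80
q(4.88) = -84.15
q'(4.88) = -39.80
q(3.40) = -36.20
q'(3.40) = -25.00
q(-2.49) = -62.41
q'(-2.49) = 33.90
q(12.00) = -621.00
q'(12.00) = -111.00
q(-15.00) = -1269.00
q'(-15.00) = 159.00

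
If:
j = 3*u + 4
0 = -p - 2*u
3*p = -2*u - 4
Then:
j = 7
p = -2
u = 1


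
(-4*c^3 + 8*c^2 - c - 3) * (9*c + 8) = -36*c^4 + 40*c^3 + 55*c^2 - 35*c - 24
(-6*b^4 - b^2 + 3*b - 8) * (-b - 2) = 6*b^5 + 12*b^4 + b^3 - b^2 + 2*b + 16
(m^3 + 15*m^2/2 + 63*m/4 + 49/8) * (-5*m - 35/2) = -5*m^4 - 55*m^3 - 210*m^2 - 1225*m/4 - 1715/16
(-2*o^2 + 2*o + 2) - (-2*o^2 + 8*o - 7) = 9 - 6*o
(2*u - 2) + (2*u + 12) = 4*u + 10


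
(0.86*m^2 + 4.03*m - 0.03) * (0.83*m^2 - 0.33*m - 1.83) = 0.7138*m^4 + 3.0611*m^3 - 2.9286*m^2 - 7.365*m + 0.0549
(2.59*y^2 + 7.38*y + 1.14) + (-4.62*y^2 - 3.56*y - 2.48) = -2.03*y^2 + 3.82*y - 1.34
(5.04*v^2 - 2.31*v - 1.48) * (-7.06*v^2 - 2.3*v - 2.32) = -35.5824*v^4 + 4.7166*v^3 + 4.069*v^2 + 8.7632*v + 3.4336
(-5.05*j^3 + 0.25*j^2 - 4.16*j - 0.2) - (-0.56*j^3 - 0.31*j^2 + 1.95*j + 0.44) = -4.49*j^3 + 0.56*j^2 - 6.11*j - 0.64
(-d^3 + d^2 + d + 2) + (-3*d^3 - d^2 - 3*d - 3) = -4*d^3 - 2*d - 1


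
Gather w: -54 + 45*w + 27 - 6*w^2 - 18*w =-6*w^2 + 27*w - 27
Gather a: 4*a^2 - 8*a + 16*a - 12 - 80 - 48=4*a^2 + 8*a - 140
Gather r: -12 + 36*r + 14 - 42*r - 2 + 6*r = 0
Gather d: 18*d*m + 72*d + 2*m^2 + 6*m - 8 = d*(18*m + 72) + 2*m^2 + 6*m - 8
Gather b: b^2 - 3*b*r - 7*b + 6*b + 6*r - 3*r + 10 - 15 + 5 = b^2 + b*(-3*r - 1) + 3*r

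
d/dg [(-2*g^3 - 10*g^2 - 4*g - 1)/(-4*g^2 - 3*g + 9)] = (8*g^4 + 12*g^3 - 40*g^2 - 188*g - 39)/(16*g^4 + 24*g^3 - 63*g^2 - 54*g + 81)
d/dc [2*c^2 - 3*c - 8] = 4*c - 3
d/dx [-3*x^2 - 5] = -6*x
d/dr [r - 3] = 1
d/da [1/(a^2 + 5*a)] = (-2*a - 5)/(a^2*(a + 5)^2)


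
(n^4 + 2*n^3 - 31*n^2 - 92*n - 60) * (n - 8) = n^5 - 6*n^4 - 47*n^3 + 156*n^2 + 676*n + 480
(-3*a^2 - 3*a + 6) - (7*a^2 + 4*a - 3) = -10*a^2 - 7*a + 9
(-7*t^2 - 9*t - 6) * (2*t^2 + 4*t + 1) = -14*t^4 - 46*t^3 - 55*t^2 - 33*t - 6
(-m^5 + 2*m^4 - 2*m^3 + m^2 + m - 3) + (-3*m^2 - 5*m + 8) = -m^5 + 2*m^4 - 2*m^3 - 2*m^2 - 4*m + 5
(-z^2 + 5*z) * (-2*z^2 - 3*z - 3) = 2*z^4 - 7*z^3 - 12*z^2 - 15*z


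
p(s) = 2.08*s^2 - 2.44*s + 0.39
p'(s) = 4.16*s - 2.44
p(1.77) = 2.59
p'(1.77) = 4.92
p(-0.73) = 3.28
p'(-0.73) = -5.48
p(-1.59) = 9.53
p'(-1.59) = -9.05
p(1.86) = 3.05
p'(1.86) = 5.30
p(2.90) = 10.81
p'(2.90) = 9.62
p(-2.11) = 14.80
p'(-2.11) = -11.22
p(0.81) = -0.22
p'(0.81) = 0.93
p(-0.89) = 4.21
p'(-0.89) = -6.14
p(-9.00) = 190.83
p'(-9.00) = -39.88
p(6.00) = 60.63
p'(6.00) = 22.52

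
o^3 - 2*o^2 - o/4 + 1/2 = (o - 2)*(o - 1/2)*(o + 1/2)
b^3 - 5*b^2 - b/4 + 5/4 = (b - 5)*(b - 1/2)*(b + 1/2)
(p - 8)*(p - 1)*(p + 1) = p^3 - 8*p^2 - p + 8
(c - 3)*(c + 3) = c^2 - 9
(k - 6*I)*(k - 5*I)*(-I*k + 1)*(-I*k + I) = -k^4 + k^3 + 10*I*k^3 + 19*k^2 - 10*I*k^2 - 19*k + 30*I*k - 30*I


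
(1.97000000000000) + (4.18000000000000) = 6.15000000000000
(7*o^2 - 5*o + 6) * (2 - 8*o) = -56*o^3 + 54*o^2 - 58*o + 12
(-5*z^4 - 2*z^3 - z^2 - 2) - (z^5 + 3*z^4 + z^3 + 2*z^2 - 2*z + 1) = -z^5 - 8*z^4 - 3*z^3 - 3*z^2 + 2*z - 3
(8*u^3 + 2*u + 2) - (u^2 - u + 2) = 8*u^3 - u^2 + 3*u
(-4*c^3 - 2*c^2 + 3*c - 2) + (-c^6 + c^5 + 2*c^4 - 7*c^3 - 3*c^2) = -c^6 + c^5 + 2*c^4 - 11*c^3 - 5*c^2 + 3*c - 2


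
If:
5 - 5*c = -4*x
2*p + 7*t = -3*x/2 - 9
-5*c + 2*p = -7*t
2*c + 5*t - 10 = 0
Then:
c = -57/55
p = -6073/550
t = 664/275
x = -28/11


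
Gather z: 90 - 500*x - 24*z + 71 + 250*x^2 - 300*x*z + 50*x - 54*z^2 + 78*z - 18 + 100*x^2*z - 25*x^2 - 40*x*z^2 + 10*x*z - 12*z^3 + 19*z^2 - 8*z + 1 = 225*x^2 - 450*x - 12*z^3 + z^2*(-40*x - 35) + z*(100*x^2 - 290*x + 46) + 144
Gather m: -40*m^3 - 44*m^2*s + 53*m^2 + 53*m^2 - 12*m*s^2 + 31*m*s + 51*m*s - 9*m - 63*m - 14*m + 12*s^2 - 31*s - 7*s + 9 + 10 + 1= -40*m^3 + m^2*(106 - 44*s) + m*(-12*s^2 + 82*s - 86) + 12*s^2 - 38*s + 20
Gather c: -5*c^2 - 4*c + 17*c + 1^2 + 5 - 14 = -5*c^2 + 13*c - 8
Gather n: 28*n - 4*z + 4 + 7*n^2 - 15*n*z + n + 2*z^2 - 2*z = 7*n^2 + n*(29 - 15*z) + 2*z^2 - 6*z + 4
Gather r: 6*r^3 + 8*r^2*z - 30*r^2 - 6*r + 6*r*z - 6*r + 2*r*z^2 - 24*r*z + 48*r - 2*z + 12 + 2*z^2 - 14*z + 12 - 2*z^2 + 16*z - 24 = 6*r^3 + r^2*(8*z - 30) + r*(2*z^2 - 18*z + 36)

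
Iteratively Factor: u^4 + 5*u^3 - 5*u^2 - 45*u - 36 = (u + 1)*(u^3 + 4*u^2 - 9*u - 36) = (u - 3)*(u + 1)*(u^2 + 7*u + 12) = (u - 3)*(u + 1)*(u + 3)*(u + 4)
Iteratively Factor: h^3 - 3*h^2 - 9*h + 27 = (h + 3)*(h^2 - 6*h + 9) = (h - 3)*(h + 3)*(h - 3)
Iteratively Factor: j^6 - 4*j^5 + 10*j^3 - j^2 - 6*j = (j - 2)*(j^5 - 2*j^4 - 4*j^3 + 2*j^2 + 3*j) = j*(j - 2)*(j^4 - 2*j^3 - 4*j^2 + 2*j + 3) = j*(j - 2)*(j + 1)*(j^3 - 3*j^2 - j + 3) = j*(j - 2)*(j - 1)*(j + 1)*(j^2 - 2*j - 3) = j*(j - 2)*(j - 1)*(j + 1)^2*(j - 3)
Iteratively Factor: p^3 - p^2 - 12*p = (p + 3)*(p^2 - 4*p) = (p - 4)*(p + 3)*(p)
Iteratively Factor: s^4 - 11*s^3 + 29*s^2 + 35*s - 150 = (s - 3)*(s^3 - 8*s^2 + 5*s + 50) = (s - 5)*(s - 3)*(s^2 - 3*s - 10) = (s - 5)*(s - 3)*(s + 2)*(s - 5)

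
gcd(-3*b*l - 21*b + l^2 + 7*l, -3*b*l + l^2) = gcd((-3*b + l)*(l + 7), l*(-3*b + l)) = 3*b - l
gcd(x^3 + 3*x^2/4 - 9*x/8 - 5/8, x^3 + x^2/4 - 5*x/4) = x^2 + x/4 - 5/4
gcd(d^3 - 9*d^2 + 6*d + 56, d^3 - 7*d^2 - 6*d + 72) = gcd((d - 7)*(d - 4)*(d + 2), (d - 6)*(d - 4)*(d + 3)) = d - 4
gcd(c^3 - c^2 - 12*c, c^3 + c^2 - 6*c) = c^2 + 3*c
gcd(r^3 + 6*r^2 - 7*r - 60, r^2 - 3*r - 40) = r + 5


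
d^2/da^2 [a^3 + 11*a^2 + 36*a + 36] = 6*a + 22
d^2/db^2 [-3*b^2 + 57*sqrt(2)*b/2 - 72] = -6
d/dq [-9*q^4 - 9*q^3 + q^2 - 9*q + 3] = -36*q^3 - 27*q^2 + 2*q - 9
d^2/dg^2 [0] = 0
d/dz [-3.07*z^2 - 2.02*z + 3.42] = -6.14*z - 2.02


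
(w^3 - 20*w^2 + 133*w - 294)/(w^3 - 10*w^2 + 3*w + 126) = (w - 7)/(w + 3)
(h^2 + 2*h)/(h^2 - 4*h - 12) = h/(h - 6)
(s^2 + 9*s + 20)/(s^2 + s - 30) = (s^2 + 9*s + 20)/(s^2 + s - 30)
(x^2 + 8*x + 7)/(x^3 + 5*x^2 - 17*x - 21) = 1/(x - 3)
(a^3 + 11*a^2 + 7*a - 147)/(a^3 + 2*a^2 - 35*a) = (a^2 + 4*a - 21)/(a*(a - 5))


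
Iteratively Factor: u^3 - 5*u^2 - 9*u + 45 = (u - 5)*(u^2 - 9) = (u - 5)*(u + 3)*(u - 3)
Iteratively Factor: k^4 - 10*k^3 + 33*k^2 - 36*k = (k - 3)*(k^3 - 7*k^2 + 12*k) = (k - 3)^2*(k^2 - 4*k) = (k - 4)*(k - 3)^2*(k)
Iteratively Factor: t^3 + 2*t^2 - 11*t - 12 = (t - 3)*(t^2 + 5*t + 4) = (t - 3)*(t + 1)*(t + 4)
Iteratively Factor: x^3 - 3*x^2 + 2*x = (x - 2)*(x^2 - x) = (x - 2)*(x - 1)*(x)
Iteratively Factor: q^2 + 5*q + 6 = (q + 3)*(q + 2)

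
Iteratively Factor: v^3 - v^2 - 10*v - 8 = (v - 4)*(v^2 + 3*v + 2) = (v - 4)*(v + 2)*(v + 1)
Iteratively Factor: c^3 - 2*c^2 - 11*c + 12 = (c - 4)*(c^2 + 2*c - 3) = (c - 4)*(c + 3)*(c - 1)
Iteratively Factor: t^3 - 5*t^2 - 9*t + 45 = (t + 3)*(t^2 - 8*t + 15) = (t - 3)*(t + 3)*(t - 5)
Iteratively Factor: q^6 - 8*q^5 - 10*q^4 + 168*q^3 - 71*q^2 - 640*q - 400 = (q + 4)*(q^5 - 12*q^4 + 38*q^3 + 16*q^2 - 135*q - 100) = (q - 5)*(q + 4)*(q^4 - 7*q^3 + 3*q^2 + 31*q + 20) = (q - 5)*(q + 1)*(q + 4)*(q^3 - 8*q^2 + 11*q + 20) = (q - 5)^2*(q + 1)*(q + 4)*(q^2 - 3*q - 4) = (q - 5)^2*(q - 4)*(q + 1)*(q + 4)*(q + 1)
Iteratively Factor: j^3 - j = (j - 1)*(j^2 + j) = j*(j - 1)*(j + 1)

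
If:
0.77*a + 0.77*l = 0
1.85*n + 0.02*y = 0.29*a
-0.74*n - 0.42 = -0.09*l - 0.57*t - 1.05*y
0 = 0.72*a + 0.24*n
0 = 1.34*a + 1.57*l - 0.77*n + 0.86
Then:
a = -0.41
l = 0.41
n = 1.24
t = 224.68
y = -120.73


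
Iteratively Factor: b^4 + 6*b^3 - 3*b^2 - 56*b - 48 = (b + 4)*(b^3 + 2*b^2 - 11*b - 12) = (b - 3)*(b + 4)*(b^2 + 5*b + 4) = (b - 3)*(b + 4)^2*(b + 1)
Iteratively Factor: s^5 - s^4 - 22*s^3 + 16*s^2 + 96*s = (s - 4)*(s^4 + 3*s^3 - 10*s^2 - 24*s) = (s - 4)*(s - 3)*(s^3 + 6*s^2 + 8*s) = (s - 4)*(s - 3)*(s + 4)*(s^2 + 2*s) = s*(s - 4)*(s - 3)*(s + 4)*(s + 2)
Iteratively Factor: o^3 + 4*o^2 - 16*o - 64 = (o + 4)*(o^2 - 16) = (o - 4)*(o + 4)*(o + 4)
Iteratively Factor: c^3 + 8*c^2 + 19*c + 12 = (c + 1)*(c^2 + 7*c + 12) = (c + 1)*(c + 4)*(c + 3)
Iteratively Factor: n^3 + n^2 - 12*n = (n)*(n^2 + n - 12) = n*(n + 4)*(n - 3)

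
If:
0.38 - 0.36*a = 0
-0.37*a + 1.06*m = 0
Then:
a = 1.06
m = 0.37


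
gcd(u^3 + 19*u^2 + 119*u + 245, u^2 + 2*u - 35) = u + 7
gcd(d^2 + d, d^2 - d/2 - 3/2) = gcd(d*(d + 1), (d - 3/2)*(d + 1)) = d + 1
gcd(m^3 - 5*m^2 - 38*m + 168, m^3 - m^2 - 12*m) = m - 4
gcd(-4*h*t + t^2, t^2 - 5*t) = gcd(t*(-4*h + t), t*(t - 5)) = t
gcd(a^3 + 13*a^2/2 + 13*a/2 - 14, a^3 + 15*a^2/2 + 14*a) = a^2 + 15*a/2 + 14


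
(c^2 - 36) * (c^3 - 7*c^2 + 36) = c^5 - 7*c^4 - 36*c^3 + 288*c^2 - 1296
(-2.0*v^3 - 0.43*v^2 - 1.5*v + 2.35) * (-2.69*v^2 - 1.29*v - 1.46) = 5.38*v^5 + 3.7367*v^4 + 7.5097*v^3 - 3.7587*v^2 - 0.8415*v - 3.431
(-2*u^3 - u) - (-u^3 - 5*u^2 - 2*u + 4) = -u^3 + 5*u^2 + u - 4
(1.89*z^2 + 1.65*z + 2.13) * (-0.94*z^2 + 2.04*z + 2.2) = -1.7766*z^4 + 2.3046*z^3 + 5.5218*z^2 + 7.9752*z + 4.686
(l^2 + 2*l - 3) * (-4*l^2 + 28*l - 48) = -4*l^4 + 20*l^3 + 20*l^2 - 180*l + 144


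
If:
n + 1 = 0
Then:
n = -1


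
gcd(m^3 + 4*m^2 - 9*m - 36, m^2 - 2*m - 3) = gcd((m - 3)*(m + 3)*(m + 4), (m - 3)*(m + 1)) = m - 3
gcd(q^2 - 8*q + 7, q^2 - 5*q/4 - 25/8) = 1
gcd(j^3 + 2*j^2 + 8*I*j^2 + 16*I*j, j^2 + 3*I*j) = j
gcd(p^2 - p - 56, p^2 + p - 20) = 1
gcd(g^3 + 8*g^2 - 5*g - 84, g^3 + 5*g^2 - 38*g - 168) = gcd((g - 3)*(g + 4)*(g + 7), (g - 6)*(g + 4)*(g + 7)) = g^2 + 11*g + 28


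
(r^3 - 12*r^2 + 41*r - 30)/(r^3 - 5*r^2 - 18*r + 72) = (r^2 - 6*r + 5)/(r^2 + r - 12)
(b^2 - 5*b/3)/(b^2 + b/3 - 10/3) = b/(b + 2)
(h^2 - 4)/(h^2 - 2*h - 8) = (h - 2)/(h - 4)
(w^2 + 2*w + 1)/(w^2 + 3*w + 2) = (w + 1)/(w + 2)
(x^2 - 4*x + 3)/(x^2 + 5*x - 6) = (x - 3)/(x + 6)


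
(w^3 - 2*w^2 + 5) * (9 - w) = -w^4 + 11*w^3 - 18*w^2 - 5*w + 45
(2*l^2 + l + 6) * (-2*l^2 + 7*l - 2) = -4*l^4 + 12*l^3 - 9*l^2 + 40*l - 12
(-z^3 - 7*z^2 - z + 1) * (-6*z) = 6*z^4 + 42*z^3 + 6*z^2 - 6*z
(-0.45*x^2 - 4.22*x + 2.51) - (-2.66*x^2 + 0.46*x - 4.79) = 2.21*x^2 - 4.68*x + 7.3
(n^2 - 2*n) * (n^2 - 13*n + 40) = n^4 - 15*n^3 + 66*n^2 - 80*n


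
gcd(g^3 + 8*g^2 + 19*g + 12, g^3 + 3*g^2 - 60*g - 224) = g + 4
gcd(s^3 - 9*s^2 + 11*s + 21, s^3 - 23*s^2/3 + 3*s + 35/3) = s^2 - 6*s - 7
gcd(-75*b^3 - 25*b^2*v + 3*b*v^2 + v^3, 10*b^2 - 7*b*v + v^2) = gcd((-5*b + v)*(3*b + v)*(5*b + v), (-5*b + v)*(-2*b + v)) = -5*b + v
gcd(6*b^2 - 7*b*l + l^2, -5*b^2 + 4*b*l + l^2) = b - l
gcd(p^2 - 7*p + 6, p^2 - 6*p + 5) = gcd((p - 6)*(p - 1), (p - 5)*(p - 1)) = p - 1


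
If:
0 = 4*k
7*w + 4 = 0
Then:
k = 0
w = -4/7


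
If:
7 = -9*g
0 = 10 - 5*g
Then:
No Solution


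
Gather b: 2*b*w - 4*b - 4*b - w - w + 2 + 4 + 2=b*(2*w - 8) - 2*w + 8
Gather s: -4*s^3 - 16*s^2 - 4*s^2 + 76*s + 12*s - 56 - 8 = -4*s^3 - 20*s^2 + 88*s - 64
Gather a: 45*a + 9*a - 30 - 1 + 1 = 54*a - 30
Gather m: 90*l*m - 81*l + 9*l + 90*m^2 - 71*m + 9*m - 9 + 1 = -72*l + 90*m^2 + m*(90*l - 62) - 8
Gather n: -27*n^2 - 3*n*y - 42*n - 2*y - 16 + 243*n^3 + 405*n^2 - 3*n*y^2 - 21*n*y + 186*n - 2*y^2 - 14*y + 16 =243*n^3 + 378*n^2 + n*(-3*y^2 - 24*y + 144) - 2*y^2 - 16*y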